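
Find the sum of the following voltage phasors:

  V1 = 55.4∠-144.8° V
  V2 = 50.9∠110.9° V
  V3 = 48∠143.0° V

Step 1 — Convert each phasor to rectangular form:
  V1 = 55.4·(cos(-144.8°) + j·sin(-144.8°)) = -45.27 - j31.93 V
  V2 = 50.9·(cos(110.9°) + j·sin(110.9°)) = -18.16 + j47.55 V
  V3 = 48·(cos(143.0°) + j·sin(143.0°)) = -38.33 + j28.89 V
Step 2 — Sum components: V_total = -101.8 + j44.5 V.
Step 3 — Convert to polar: |V_total| = 111.1 V, ∠V_total = 156.4°.

V_total = 111.1∠156.4° V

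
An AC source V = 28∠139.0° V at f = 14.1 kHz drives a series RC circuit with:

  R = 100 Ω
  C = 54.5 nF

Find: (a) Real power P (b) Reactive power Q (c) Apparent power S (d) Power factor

Step 1 — Angular frequency: ω = 2π·f = 2π·1.41e+04 = 8.859e+04 rad/s.
Step 2 — Component impedances:
  R: Z = R = 100 Ω
  C: Z = 1/(jωC) = -j/(ω·C) = 0 - j207.1 Ω
Step 3 — Series combination: Z_total = R + C = 100 - j207.1 Ω = 230∠-64.2° Ω.
Step 4 — Source phasor: V = 28∠139.0° V = -21.13 + j18.37 V.
Step 5 — Current: I = V / Z = -0.1119 - j0.04801 A = 0.1217∠-156.8° A.
Step 6 — Complex power: S = V·I* = 1.482 - j3.07 VA.
Step 7 — Real power: P = Re(S) = 1.482 W.
Step 8 — Reactive power: Q = Im(S) = -3.07 VAR.
Step 9 — Apparent power: |S| = 3.409 VA.
Step 10 — Power factor: PF = P/|S| = 0.4348 (leading).

(a) P = 1.482 W  (b) Q = -3.07 VAR  (c) S = 3.409 VA  (d) PF = 0.4348 (leading)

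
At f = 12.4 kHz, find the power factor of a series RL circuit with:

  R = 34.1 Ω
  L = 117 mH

Step 1 — Angular frequency: ω = 2π·f = 2π·1.24e+04 = 7.791e+04 rad/s.
Step 2 — Component impedances:
  R: Z = R = 34.1 Ω
  L: Z = jωL = j·7.791e+04·0.117 = 0 + j9116 Ω
Step 3 — Series combination: Z_total = R + L = 34.1 + j9116 Ω = 9116∠89.8° Ω.
Step 4 — Power factor: PF = cos(φ) = Re(Z)/|Z| = 34.1/9116 = 0.003741.
Step 5 — Type: Im(Z) = 9116 ⇒ lagging (phase φ = 89.8°).

PF = 0.003741 (lagging, φ = 89.8°)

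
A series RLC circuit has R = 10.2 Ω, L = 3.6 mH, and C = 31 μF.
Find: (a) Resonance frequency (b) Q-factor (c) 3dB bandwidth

Step 1 — Resonance condition Im(Z)=0 gives ω₀ = 1/√(LC).
Step 2 — ω₀ = 1/√(0.0036·3.1e-05) = 2993 rad/s.
Step 3 — f₀ = ω₀/(2π) = 476.4 Hz.
Step 4 — Series Q: Q = ω₀L/R = 2993·0.0036/10.2 = 1.057.
Step 5 — 3dB bandwidth: Δω = ω₀/Q = 2833 rad/s; BW = Δω/(2π) = 450.9 Hz.

(a) f₀ = 476.4 Hz  (b) Q = 1.057  (c) BW = 450.9 Hz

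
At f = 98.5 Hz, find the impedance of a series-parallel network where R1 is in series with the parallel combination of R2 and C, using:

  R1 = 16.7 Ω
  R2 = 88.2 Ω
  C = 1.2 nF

Step 1 — Angular frequency: ω = 2π·f = 2π·98.5 = 618.9 rad/s.
Step 2 — Component impedances:
  R1: Z = R = 16.7 Ω
  R2: Z = R = 88.2 Ω
  C: Z = 1/(jωC) = -j/(ω·C) = 0 - j1.346e+06 Ω
Step 3 — Parallel branch: R2 || C = 1/(1/R2 + 1/C) = 88.2 - j0.005777 Ω.
Step 4 — Series with R1: Z_total = R1 + (R2 || C) = 104.9 - j0.005777 Ω = 104.9∠-0.0° Ω.

Z = 104.9 - j0.005777 Ω = 104.9∠-0.0° Ω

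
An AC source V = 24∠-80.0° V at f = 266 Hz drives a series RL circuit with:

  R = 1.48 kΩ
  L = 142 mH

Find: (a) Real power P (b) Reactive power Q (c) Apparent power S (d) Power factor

Step 1 — Angular frequency: ω = 2π·f = 2π·266 = 1671 rad/s.
Step 2 — Component impedances:
  R: Z = R = 1480 Ω
  L: Z = jωL = j·1671·0.142 = 0 + j237.3 Ω
Step 3 — Series combination: Z_total = R + L = 1480 + j237.3 Ω = 1499∠9.1° Ω.
Step 4 — Source phasor: V = 24∠-80.0° V = 4.168 - j23.64 V.
Step 5 — Current: I = V / Z = 0.0002486 - j0.01601 A = 0.01601∠-89.1° A.
Step 6 — Complex power: S = V·I* = 0.3794 + j0.06084 VA.
Step 7 — Real power: P = Re(S) = 0.3794 W.
Step 8 — Reactive power: Q = Im(S) = 0.06084 VAR.
Step 9 — Apparent power: |S| = 0.3843 VA.
Step 10 — Power factor: PF = P/|S| = 0.9874 (lagging).

(a) P = 0.3794 W  (b) Q = 0.06084 VAR  (c) S = 0.3843 VA  (d) PF = 0.9874 (lagging)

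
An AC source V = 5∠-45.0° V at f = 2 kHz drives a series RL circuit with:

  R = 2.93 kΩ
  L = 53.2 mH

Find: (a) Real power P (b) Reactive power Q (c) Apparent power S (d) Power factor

Step 1 — Angular frequency: ω = 2π·f = 2π·2000 = 1.257e+04 rad/s.
Step 2 — Component impedances:
  R: Z = R = 2930 Ω
  L: Z = jωL = j·1.257e+04·0.0532 = 0 + j668.5 Ω
Step 3 — Series combination: Z_total = R + L = 2930 + j668.5 Ω = 3005∠12.9° Ω.
Step 4 — Source phasor: V = 5∠-45.0° V = 3.536 - j3.536 V.
Step 5 — Current: I = V / Z = 0.0008853 - j0.001409 A = 0.001664∠-57.9° A.
Step 6 — Complex power: S = V·I* = 0.00811 + j0.00185 VA.
Step 7 — Real power: P = Re(S) = 0.00811 W.
Step 8 — Reactive power: Q = Im(S) = 0.00185 VAR.
Step 9 — Apparent power: |S| = 0.008319 VA.
Step 10 — Power factor: PF = P/|S| = 0.9749 (lagging).

(a) P = 0.00811 W  (b) Q = 0.00185 VAR  (c) S = 0.008319 VA  (d) PF = 0.9749 (lagging)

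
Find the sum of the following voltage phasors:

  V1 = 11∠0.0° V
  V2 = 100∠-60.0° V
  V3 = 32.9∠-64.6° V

Step 1 — Convert each phasor to rectangular form:
  V1 = 11·(cos(0.0°) + j·sin(0.0°)) = 11 V
  V2 = 100·(cos(-60.0°) + j·sin(-60.0°)) = 50 - j86.6 V
  V3 = 32.9·(cos(-64.6°) + j·sin(-64.6°)) = 14.11 - j29.72 V
Step 2 — Sum components: V_total = 75.11 - j116.3 V.
Step 3 — Convert to polar: |V_total| = 138.5 V, ∠V_total = -57.1°.

V_total = 138.5∠-57.1° V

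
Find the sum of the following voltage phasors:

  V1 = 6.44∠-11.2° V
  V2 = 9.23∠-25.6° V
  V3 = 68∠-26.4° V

Step 1 — Convert each phasor to rectangular form:
  V1 = 6.44·(cos(-11.2°) + j·sin(-11.2°)) = 6.317 - j1.251 V
  V2 = 9.23·(cos(-25.6°) + j·sin(-25.6°)) = 8.324 - j3.988 V
  V3 = 68·(cos(-26.4°) + j·sin(-26.4°)) = 60.91 - j30.24 V
Step 2 — Sum components: V_total = 75.55 - j35.47 V.
Step 3 — Convert to polar: |V_total| = 83.46 V, ∠V_total = -25.2°.

V_total = 83.46∠-25.2° V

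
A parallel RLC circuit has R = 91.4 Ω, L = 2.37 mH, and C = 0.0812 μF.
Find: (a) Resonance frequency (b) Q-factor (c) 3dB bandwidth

Step 1 — Resonance: ω₀ = 1/√(LC) = 1/√(0.00237·8.12e-08) = 7.209e+04 rad/s.
Step 2 — f₀ = ω₀/(2π) = 1.147e+04 Hz.
Step 3 — Parallel Q: Q = R/(ω₀L) = 91.4/(7.209e+04·0.00237) = 0.535.
Step 4 — Bandwidth: Δω = ω₀/Q = 1.347e+05 rad/s; BW = Δω/(2π) = 2.144e+04 Hz.

(a) f₀ = 1.147e+04 Hz  (b) Q = 0.535  (c) BW = 2.144e+04 Hz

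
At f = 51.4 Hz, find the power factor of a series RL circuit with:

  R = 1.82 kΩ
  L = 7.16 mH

Step 1 — Angular frequency: ω = 2π·f = 2π·51.4 = 323 rad/s.
Step 2 — Component impedances:
  R: Z = R = 1820 Ω
  L: Z = jωL = j·323·0.00716 = 0 + j2.312 Ω
Step 3 — Series combination: Z_total = R + L = 1820 + j2.312 Ω = 1820∠0.1° Ω.
Step 4 — Power factor: PF = cos(φ) = Re(Z)/|Z| = 1820/1820 = 1.
Step 5 — Type: Im(Z) = 2.312 ⇒ lagging (phase φ = 0.1°).

PF = 1 (lagging, φ = 0.1°)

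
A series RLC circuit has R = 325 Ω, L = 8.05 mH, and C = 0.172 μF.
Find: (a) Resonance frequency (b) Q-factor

Step 1 — Resonance condition Im(Z)=0 gives ω₀ = 1/√(LC).
Step 2 — ω₀ = 1/√(0.00805·1.72e-07) = 2.687e+04 rad/s.
Step 3 — f₀ = ω₀/(2π) = 4277 Hz.
Step 4 — Series Q: Q = ω₀L/R = 2.687e+04·0.00805/325 = 0.6657.

(a) f₀ = 4277 Hz  (b) Q = 0.6657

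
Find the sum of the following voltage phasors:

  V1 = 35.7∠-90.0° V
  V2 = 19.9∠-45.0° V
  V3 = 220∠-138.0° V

Step 1 — Convert each phasor to rectangular form:
  V1 = 35.7·(cos(-90.0°) + j·sin(-90.0°)) = 0 - j35.7 V
  V2 = 19.9·(cos(-45.0°) + j·sin(-45.0°)) = 14.07 - j14.07 V
  V3 = 220·(cos(-138.0°) + j·sin(-138.0°)) = -163.5 - j147.2 V
Step 2 — Sum components: V_total = -149.4 - j197 V.
Step 3 — Convert to polar: |V_total| = 247.2 V, ∠V_total = -127.2°.

V_total = 247.2∠-127.2° V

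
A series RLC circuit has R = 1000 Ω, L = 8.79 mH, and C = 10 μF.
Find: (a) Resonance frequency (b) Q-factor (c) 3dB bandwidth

Step 1 — Resonance condition Im(Z)=0 gives ω₀ = 1/√(LC).
Step 2 — ω₀ = 1/√(0.00879·1e-05) = 3373 rad/s.
Step 3 — f₀ = ω₀/(2π) = 536.8 Hz.
Step 4 — Series Q: Q = ω₀L/R = 3373·0.00879/1000 = 0.02965.
Step 5 — 3dB bandwidth: Δω = ω₀/Q = 1.138e+05 rad/s; BW = Δω/(2π) = 1.811e+04 Hz.

(a) f₀ = 536.8 Hz  (b) Q = 0.02965  (c) BW = 1.811e+04 Hz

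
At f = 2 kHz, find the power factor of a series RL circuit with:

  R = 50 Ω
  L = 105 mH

Step 1 — Angular frequency: ω = 2π·f = 2π·2000 = 1.257e+04 rad/s.
Step 2 — Component impedances:
  R: Z = R = 50 Ω
  L: Z = jωL = j·1.257e+04·0.105 = 0 + j1319 Ω
Step 3 — Series combination: Z_total = R + L = 50 + j1319 Ω = 1320∠87.8° Ω.
Step 4 — Power factor: PF = cos(φ) = Re(Z)/|Z| = 50/1320.4 = 0.03787.
Step 5 — Type: Im(Z) = 1319 ⇒ lagging (phase φ = 87.8°).

PF = 0.03787 (lagging, φ = 87.8°)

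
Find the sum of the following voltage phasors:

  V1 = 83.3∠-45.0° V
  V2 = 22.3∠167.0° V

Step 1 — Convert each phasor to rectangular form:
  V1 = 83.3·(cos(-45.0°) + j·sin(-45.0°)) = 58.9 - j58.9 V
  V2 = 22.3·(cos(167.0°) + j·sin(167.0°)) = -21.73 + j5.016 V
Step 2 — Sum components: V_total = 37.17 - j53.89 V.
Step 3 — Convert to polar: |V_total| = 65.46 V, ∠V_total = -55.4°.

V_total = 65.46∠-55.4° V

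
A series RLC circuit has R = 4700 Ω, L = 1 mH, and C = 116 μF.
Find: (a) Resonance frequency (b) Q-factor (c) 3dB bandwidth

Step 1 — Resonance: ω₀ = 1/√(LC) = 1/√(0.001·0.000116) = 2936 rad/s.
Step 2 — f₀ = ω₀/(2π) = 467.3 Hz.
Step 3 — Series Q: Q = ω₀L/R = 2936·0.001/4700 = 0.0006247.
Step 4 — Bandwidth: Δω = ω₀/Q = 4.7e+06 rad/s; BW = Δω/(2π) = 7.48e+05 Hz.

(a) f₀ = 467.3 Hz  (b) Q = 0.0006247  (c) BW = 7.48e+05 Hz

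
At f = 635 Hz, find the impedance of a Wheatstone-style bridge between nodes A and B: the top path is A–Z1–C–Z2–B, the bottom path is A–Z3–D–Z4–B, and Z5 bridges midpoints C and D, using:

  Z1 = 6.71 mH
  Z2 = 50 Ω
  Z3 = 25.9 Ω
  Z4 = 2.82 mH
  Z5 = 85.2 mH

Step 1 — Angular frequency: ω = 2π·f = 2π·635 = 3990 rad/s.
Step 2 — Component impedances:
  Z1: Z = jωL = j·3990·0.00671 = 0 + j26.77 Ω
  Z2: Z = R = 50 Ω
  Z3: Z = R = 25.9 Ω
  Z4: Z = jωL = j·3990·0.00282 = 0 + j11.25 Ω
  Z5: Z = jωL = j·3990·0.0852 = 0 + j339.9 Ω
Step 3 — Bridge requires nodal analysis (the Z5 bridge couples midpoints C and D, so the two paths cannot be reduced to a simple series/parallel combination). Setting node B to ground and injecting 1 A at node A, the 3-node admittance system at A, C, D solves to V_A = Z_AB = 17.86 + j8.628 Ω = 19.84∠25.8° Ω.

Z = 17.86 + j8.628 Ω = 19.84∠25.8° Ω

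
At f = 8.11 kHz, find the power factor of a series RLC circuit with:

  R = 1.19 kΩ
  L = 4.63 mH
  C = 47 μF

Step 1 — Angular frequency: ω = 2π·f = 2π·8110 = 5.096e+04 rad/s.
Step 2 — Component impedances:
  R: Z = R = 1190 Ω
  L: Z = jωL = j·5.096e+04·0.00463 = 0 + j235.9 Ω
  C: Z = 1/(jωC) = -j/(ω·C) = 0 - j0.4175 Ω
Step 3 — Series combination: Z_total = R + L + C = 1190 + j235.5 Ω = 1213∠11.2° Ω.
Step 4 — Power factor: PF = cos(φ) = Re(Z)/|Z| = 1190/1213 = 0.981.
Step 5 — Type: Im(Z) = 235.5 ⇒ lagging (phase φ = 11.2°).

PF = 0.981 (lagging, φ = 11.2°)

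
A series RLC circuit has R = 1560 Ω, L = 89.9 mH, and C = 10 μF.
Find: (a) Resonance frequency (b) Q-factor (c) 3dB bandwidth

Step 1 — Resonance condition Im(Z)=0 gives ω₀ = 1/√(LC).
Step 2 — ω₀ = 1/√(0.0899·1e-05) = 1055 rad/s.
Step 3 — f₀ = ω₀/(2π) = 167.9 Hz.
Step 4 — Series Q: Q = ω₀L/R = 1055·0.0899/1560 = 0.06078.
Step 5 — 3dB bandwidth: Δω = ω₀/Q = 1.735e+04 rad/s; BW = Δω/(2π) = 2762 Hz.

(a) f₀ = 167.9 Hz  (b) Q = 0.06078  (c) BW = 2762 Hz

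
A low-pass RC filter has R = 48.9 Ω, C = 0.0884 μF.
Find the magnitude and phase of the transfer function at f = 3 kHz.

Step 1 — Angular frequency: ω = 2π·3000 = 1.885e+04 rad/s.
Step 2 — Transfer function: H(jω) = 1/(1 + jωRC).
Step 3 — Denominator: 1 + jωRC = 1 + j·1.885e+04·48.9·8.84e-08 = 1 + j0.08148.
Step 4 — H = 0.9934 - j0.08094.
Step 5 — Magnitude: |H| = 0.9967 (-0.0 dB); phase: φ = -4.7°.

|H| = 0.9967 (-0.0 dB), φ = -4.7°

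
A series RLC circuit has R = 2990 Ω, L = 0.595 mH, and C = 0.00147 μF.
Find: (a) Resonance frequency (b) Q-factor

Step 1 — Resonance condition Im(Z)=0 gives ω₀ = 1/√(LC).
Step 2 — ω₀ = 1/√(0.000595·1.47e-09) = 1.069e+06 rad/s.
Step 3 — f₀ = ω₀/(2π) = 1.702e+05 Hz.
Step 4 — Series Q: Q = ω₀L/R = 1.069e+06·0.000595/2990 = 0.2128.

(a) f₀ = 1.702e+05 Hz  (b) Q = 0.2128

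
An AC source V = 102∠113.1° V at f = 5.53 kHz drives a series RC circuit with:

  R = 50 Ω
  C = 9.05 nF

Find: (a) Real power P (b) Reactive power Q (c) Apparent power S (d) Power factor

Step 1 — Angular frequency: ω = 2π·f = 2π·5530 = 3.475e+04 rad/s.
Step 2 — Component impedances:
  R: Z = R = 50 Ω
  C: Z = 1/(jωC) = -j/(ω·C) = 0 - j3180 Ω
Step 3 — Series combination: Z_total = R + C = 50 - j3180 Ω = 3181∠-89.1° Ω.
Step 4 — Source phasor: V = 102∠113.1° V = -40.02 + j93.82 V.
Step 5 — Current: I = V / Z = -0.02969 - j0.01212 A = 0.03207∠-157.8° A.
Step 6 — Complex power: S = V·I* = 0.05142 - j3.271 VA.
Step 7 — Real power: P = Re(S) = 0.05142 W.
Step 8 — Reactive power: Q = Im(S) = -3.271 VAR.
Step 9 — Apparent power: |S| = 3.271 VA.
Step 10 — Power factor: PF = P/|S| = 0.01572 (leading).

(a) P = 0.05142 W  (b) Q = -3.271 VAR  (c) S = 3.271 VA  (d) PF = 0.01572 (leading)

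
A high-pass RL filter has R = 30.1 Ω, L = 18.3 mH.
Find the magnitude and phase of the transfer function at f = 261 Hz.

Step 1 — Angular frequency: ω = 2π·261 = 1640 rad/s.
Step 2 — Transfer function: H(jω) = jωL/(R + jωL).
Step 3 — Numerator jωL = j·30.01; denominator R + jωL = 30.1 + j30.01.
Step 4 — H = 0.4985 + j0.5.
Step 5 — Magnitude: |H| = 0.7061 (-3.0 dB); phase: φ = 45.1°.

|H| = 0.7061 (-3.0 dB), φ = 45.1°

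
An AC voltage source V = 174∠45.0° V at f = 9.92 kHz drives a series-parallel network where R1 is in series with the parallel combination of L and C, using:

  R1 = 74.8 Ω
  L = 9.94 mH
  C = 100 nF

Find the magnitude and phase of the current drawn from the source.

Step 1 — Angular frequency: ω = 2π·f = 2π·9920 = 6.233e+04 rad/s.
Step 2 — Component impedances:
  R1: Z = R = 74.8 Ω
  L: Z = jωL = j·6.233e+04·0.00994 = 0 + j619.6 Ω
  C: Z = 1/(jωC) = -j/(ω·C) = 0 - j160.4 Ω
Step 3 — Parallel branch: L || C = 1/(1/L + 1/C) = 0 - j216.5 Ω.
Step 4 — Series with R1: Z_total = R1 + (L || C) = 74.8 - j216.5 Ω = 229.1∠-70.9° Ω.
Step 5 — Source phasor: V = 174∠45.0° V = 123 + j123 V.
Step 6 — Ohm's law: I = V / Z_total = (123 + j123) / (74.8 - j216.5) = -0.3323 + j0.6831 A.
Step 7 — Convert to polar: |I| = 0.7596 A, ∠I = 115.9°.

I = 0.7596∠115.9° A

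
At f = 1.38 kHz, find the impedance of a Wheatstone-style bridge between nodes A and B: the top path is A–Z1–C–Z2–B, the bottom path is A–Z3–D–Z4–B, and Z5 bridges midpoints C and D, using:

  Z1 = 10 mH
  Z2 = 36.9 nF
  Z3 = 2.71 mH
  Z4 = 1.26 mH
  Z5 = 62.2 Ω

Step 1 — Angular frequency: ω = 2π·f = 2π·1380 = 8671 rad/s.
Step 2 — Component impedances:
  Z1: Z = jωL = j·8671·0.01 = 0 + j86.71 Ω
  Z2: Z = 1/(jωC) = -j/(ω·C) = 0 - j3125 Ω
  Z3: Z = jωL = j·8671·0.00271 = 0 + j23.5 Ω
  Z4: Z = jωL = j·8671·0.00126 = 0 + j10.93 Ω
  Z5: Z = R = 62.2 Ω
Step 3 — Bridge requires nodal analysis (the Z5 bridge couples midpoints C and D, so the two paths cannot be reduced to a simple series/parallel combination). Setting node B to ground and injecting 1 A at node A, the 3-node admittance system at A, C, D solves to V_A = Z_AB = 2.254 + j30.68 Ω = 30.76∠85.8° Ω.

Z = 2.254 + j30.68 Ω = 30.76∠85.8° Ω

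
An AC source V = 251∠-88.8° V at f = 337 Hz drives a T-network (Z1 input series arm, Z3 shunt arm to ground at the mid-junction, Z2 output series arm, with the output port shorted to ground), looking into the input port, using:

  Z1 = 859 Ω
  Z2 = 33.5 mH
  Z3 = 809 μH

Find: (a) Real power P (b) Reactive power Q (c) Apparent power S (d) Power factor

Step 1 — Angular frequency: ω = 2π·f = 2π·337 = 2117 rad/s.
Step 2 — Component impedances:
  Z1: Z = R = 859 Ω
  Z2: Z = jωL = j·2117·0.0335 = 0 + j70.93 Ω
  Z3: Z = jωL = j·2117·0.000809 = 0 + j1.713 Ω
Step 3 — With the output port shorted to ground, the output series arm Z2 runs from the junction to ground; the shunt arm Z3 also runs from the junction to ground. They appear in parallel: Z3 || Z2 = 0 + j1.673 Ω.
Step 4 — Series with input arm Z1: Z_in = Z1 + (Z3 || Z2) = 859 + j1.673 Ω = 859∠0.1° Ω.
Step 5 — Source phasor: V = 251∠-88.8° V = 5.257 - j250.9 V.
Step 6 — Current: I = V / Z = 0.005551 - j0.2921 A = 0.2922∠-88.9° A.
Step 7 — Complex power: S = V·I* = 73.34 + j0.1428 VA.
Step 8 — Real power: P = Re(S) = 73.34 W.
Step 9 — Reactive power: Q = Im(S) = 0.1428 VAR.
Step 10 — Apparent power: |S| = 73.34 VA.
Step 11 — Power factor: PF = P/|S| = 1 (lagging).

(a) P = 73.34 W  (b) Q = 0.1428 VAR  (c) S = 73.34 VA  (d) PF = 1 (lagging)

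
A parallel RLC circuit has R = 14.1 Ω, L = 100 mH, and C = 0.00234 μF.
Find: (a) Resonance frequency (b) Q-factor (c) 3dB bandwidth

Step 1 — Resonance: ω₀ = 1/√(LC) = 1/√(0.1·2.34e-09) = 6.537e+04 rad/s.
Step 2 — f₀ = ω₀/(2π) = 1.04e+04 Hz.
Step 3 — Parallel Q: Q = R/(ω₀L) = 14.1/(6.537e+04·0.1) = 0.002157.
Step 4 — Bandwidth: Δω = ω₀/Q = 3.031e+07 rad/s; BW = Δω/(2π) = 4.824e+06 Hz.

(a) f₀ = 1.04e+04 Hz  (b) Q = 0.002157  (c) BW = 4.824e+06 Hz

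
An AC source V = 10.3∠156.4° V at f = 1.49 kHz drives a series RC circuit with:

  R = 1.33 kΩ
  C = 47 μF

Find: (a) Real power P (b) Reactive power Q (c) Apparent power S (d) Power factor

Step 1 — Angular frequency: ω = 2π·f = 2π·1490 = 9362 rad/s.
Step 2 — Component impedances:
  R: Z = R = 1330 Ω
  C: Z = 1/(jωC) = -j/(ω·C) = 0 - j2.273 Ω
Step 3 — Series combination: Z_total = R + C = 1330 - j2.273 Ω = 1330∠-0.1° Ω.
Step 4 — Source phasor: V = 10.3∠156.4° V = -9.439 + j4.124 V.
Step 5 — Current: I = V / Z = -0.007102 + j0.003088 A = 0.007744∠156.5° A.
Step 6 — Complex power: S = V·I* = 0.07977 - j0.0001363 VA.
Step 7 — Real power: P = Re(S) = 0.07977 W.
Step 8 — Reactive power: Q = Im(S) = -0.0001363 VAR.
Step 9 — Apparent power: |S| = 0.07977 VA.
Step 10 — Power factor: PF = P/|S| = 1 (leading).

(a) P = 0.07977 W  (b) Q = -0.0001363 VAR  (c) S = 0.07977 VA  (d) PF = 1 (leading)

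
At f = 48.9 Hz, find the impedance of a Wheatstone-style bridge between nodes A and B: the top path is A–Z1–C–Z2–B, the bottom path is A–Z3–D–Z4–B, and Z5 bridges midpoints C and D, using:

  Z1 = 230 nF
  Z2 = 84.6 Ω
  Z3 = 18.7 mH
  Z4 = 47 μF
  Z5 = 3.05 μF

Step 1 — Angular frequency: ω = 2π·f = 2π·48.9 = 307.2 rad/s.
Step 2 — Component impedances:
  Z1: Z = 1/(jωC) = -j/(ω·C) = 0 - j1.415e+04 Ω
  Z2: Z = R = 84.6 Ω
  Z3: Z = jωL = j·307.2·0.0187 = 0 + j5.746 Ω
  Z4: Z = 1/(jωC) = -j/(ω·C) = 0 - j69.25 Ω
  Z5: Z = 1/(jωC) = -j/(ω·C) = 0 - j1067 Ω
Step 3 — Bridge requires nodal analysis (the Z5 bridge couples midpoints C and D, so the two paths cannot be reduced to a simple series/parallel combination). Setting node B to ground and injecting 1 A at node A, the 3-node admittance system at A, C, D solves to V_A = Z_AB = 0.3536 - j59.06 Ω = 59.07∠-89.7° Ω.

Z = 0.3536 - j59.06 Ω = 59.07∠-89.7° Ω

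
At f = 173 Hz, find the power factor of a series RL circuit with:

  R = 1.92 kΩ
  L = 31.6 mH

Step 1 — Angular frequency: ω = 2π·f = 2π·173 = 1087 rad/s.
Step 2 — Component impedances:
  R: Z = R = 1920 Ω
  L: Z = jωL = j·1087·0.0316 = 0 + j34.35 Ω
Step 3 — Series combination: Z_total = R + L = 1920 + j34.35 Ω = 1920∠1.0° Ω.
Step 4 — Power factor: PF = cos(φ) = Re(Z)/|Z| = 1920/1920.3 = 0.9998.
Step 5 — Type: Im(Z) = 34.35 ⇒ lagging (phase φ = 1.0°).

PF = 0.9998 (lagging, φ = 1.0°)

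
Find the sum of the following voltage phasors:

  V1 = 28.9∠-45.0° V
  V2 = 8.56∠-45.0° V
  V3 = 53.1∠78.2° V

Step 1 — Convert each phasor to rectangular form:
  V1 = 28.9·(cos(-45.0°) + j·sin(-45.0°)) = 20.44 - j20.44 V
  V2 = 8.56·(cos(-45.0°) + j·sin(-45.0°)) = 6.053 - j6.053 V
  V3 = 53.1·(cos(78.2°) + j·sin(78.2°)) = 10.86 + j51.98 V
Step 2 — Sum components: V_total = 37.35 + j25.49 V.
Step 3 — Convert to polar: |V_total| = 45.22 V, ∠V_total = 34.3°.

V_total = 45.22∠34.3° V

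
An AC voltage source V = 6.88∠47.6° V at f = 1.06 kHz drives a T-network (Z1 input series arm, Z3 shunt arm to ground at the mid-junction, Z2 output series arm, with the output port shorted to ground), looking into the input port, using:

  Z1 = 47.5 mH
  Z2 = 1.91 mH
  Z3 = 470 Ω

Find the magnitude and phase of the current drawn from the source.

Step 1 — Angular frequency: ω = 2π·f = 2π·1060 = 6660 rad/s.
Step 2 — Component impedances:
  Z1: Z = jωL = j·6660·0.0475 = 0 + j316.4 Ω
  Z2: Z = jωL = j·6660·0.00191 = 0 + j12.72 Ω
  Z3: Z = R = 470 Ω
Step 3 — With the output port shorted to ground, the output series arm Z2 runs from the junction to ground; the shunt arm Z3 also runs from the junction to ground. They appear in parallel: Z3 || Z2 = 0.3441 + j12.71 Ω.
Step 4 — Series with input arm Z1: Z_in = Z1 + (Z3 || Z2) = 0.3441 + j329.1 Ω = 329.1∠89.9° Ω.
Step 5 — Source phasor: V = 6.88∠47.6° V = 4.639 + j5.081 V.
Step 6 — Ohm's law: I = V / Z_total = (4.639 + j5.081) / (0.3441 + j329.1) = 0.01545 - j0.01408 A.
Step 7 — Convert to polar: |I| = 0.02091 A, ∠I = -42.3°.

I = 0.02091∠-42.3° A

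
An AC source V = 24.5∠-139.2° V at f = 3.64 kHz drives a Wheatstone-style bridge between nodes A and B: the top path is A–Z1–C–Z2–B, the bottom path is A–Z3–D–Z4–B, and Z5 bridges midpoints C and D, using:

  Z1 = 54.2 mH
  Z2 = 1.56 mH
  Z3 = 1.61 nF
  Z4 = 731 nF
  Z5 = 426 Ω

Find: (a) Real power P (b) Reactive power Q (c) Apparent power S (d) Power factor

Step 1 — Angular frequency: ω = 2π·f = 2π·3640 = 2.287e+04 rad/s.
Step 2 — Component impedances:
  Z1: Z = jωL = j·2.287e+04·0.0542 = 0 + j1240 Ω
  Z2: Z = jωL = j·2.287e+04·0.00156 = 0 + j35.68 Ω
  Z3: Z = 1/(jωC) = -j/(ω·C) = 0 - j2.716e+04 Ω
  Z4: Z = 1/(jωC) = -j/(ω·C) = 0 - j59.81 Ω
  Z5: Z = R = 426 Ω
Step 3 — Bridge requires nodal analysis (the Z5 bridge couples midpoints C and D, so the two paths cannot be reduced to a simple series/parallel combination). Setting node B to ground and injecting 1 A at node A, the 3-node admittance system at A, C, D solves to V_A = Z_AB = 2.784 + j1338 Ω = 1338∠89.9° Ω.
Step 4 — Source phasor: V = 24.5∠-139.2° V = -18.55 - j16.01 V.
Step 5 — Current: I = V / Z = -0.01199 + j0.01384 A = 0.01831∠130.9° A.
Step 6 — Complex power: S = V·I* = 0.0009332 + j0.4486 VA.
Step 7 — Real power: P = Re(S) = 0.0009332 W.
Step 8 — Reactive power: Q = Im(S) = 0.4486 VAR.
Step 9 — Apparent power: |S| = 0.4486 VA.
Step 10 — Power factor: PF = P/|S| = 0.00208 (lagging).

(a) P = 0.0009332 W  (b) Q = 0.4486 VAR  (c) S = 0.4486 VA  (d) PF = 0.00208 (lagging)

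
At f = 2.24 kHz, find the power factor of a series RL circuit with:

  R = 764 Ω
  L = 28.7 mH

Step 1 — Angular frequency: ω = 2π·f = 2π·2240 = 1.407e+04 rad/s.
Step 2 — Component impedances:
  R: Z = R = 764 Ω
  L: Z = jωL = j·1.407e+04·0.0287 = 0 + j403.9 Ω
Step 3 — Series combination: Z_total = R + L = 764 + j403.9 Ω = 864.2∠27.9° Ω.
Step 4 — Power factor: PF = cos(φ) = Re(Z)/|Z| = 764/864.21 = 0.884.
Step 5 — Type: Im(Z) = 403.9 ⇒ lagging (phase φ = 27.9°).

PF = 0.884 (lagging, φ = 27.9°)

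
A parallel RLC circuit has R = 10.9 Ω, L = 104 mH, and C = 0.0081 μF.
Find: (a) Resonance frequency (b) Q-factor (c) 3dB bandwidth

Step 1 — Resonance: ω₀ = 1/√(LC) = 1/√(0.104·8.1e-09) = 3.445e+04 rad/s.
Step 2 — f₀ = ω₀/(2π) = 5484 Hz.
Step 3 — Parallel Q: Q = R/(ω₀L) = 10.9/(3.445e+04·0.104) = 0.003042.
Step 4 — Bandwidth: Δω = ω₀/Q = 1.133e+07 rad/s; BW = Δω/(2π) = 1.803e+06 Hz.

(a) f₀ = 5484 Hz  (b) Q = 0.003042  (c) BW = 1.803e+06 Hz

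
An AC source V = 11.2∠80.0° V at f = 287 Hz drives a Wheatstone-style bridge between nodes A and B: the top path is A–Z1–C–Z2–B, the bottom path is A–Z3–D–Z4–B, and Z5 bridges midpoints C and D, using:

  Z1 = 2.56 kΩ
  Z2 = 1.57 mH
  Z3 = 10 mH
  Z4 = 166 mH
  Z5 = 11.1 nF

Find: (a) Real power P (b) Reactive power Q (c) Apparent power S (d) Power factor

Step 1 — Angular frequency: ω = 2π·f = 2π·287 = 1803 rad/s.
Step 2 — Component impedances:
  Z1: Z = R = 2560 Ω
  Z2: Z = jωL = j·1803·0.00157 = 0 + j2.831 Ω
  Z3: Z = jωL = j·1803·0.01 = 0 + j18.03 Ω
  Z4: Z = jωL = j·1803·0.166 = 0 + j299.3 Ω
  Z5: Z = 1/(jωC) = -j/(ω·C) = 0 - j4.996e+04 Ω
Step 3 — Bridge requires nodal analysis (the Z5 bridge couples midpoints C and D, so the two paths cannot be reduced to a simple series/parallel combination). Setting node B to ground and injecting 1 A at node A, the 3-node admittance system at A, C, D solves to V_A = Z_AB = 39.18 + j314.3 Ω = 316.7∠82.9° Ω.
Step 4 — Source phasor: V = 11.2∠80.0° V = 1.945 + j11.03 V.
Step 5 — Current: I = V / Z = 0.03532 - j0.001785 A = 0.03537∠-2.9° A.
Step 6 — Complex power: S = V·I* = 0.04901 + j0.3931 VA.
Step 7 — Real power: P = Re(S) = 0.04901 W.
Step 8 — Reactive power: Q = Im(S) = 0.3931 VAR.
Step 9 — Apparent power: |S| = 0.3961 VA.
Step 10 — Power factor: PF = P/|S| = 0.1237 (lagging).

(a) P = 0.04901 W  (b) Q = 0.3931 VAR  (c) S = 0.3961 VA  (d) PF = 0.1237 (lagging)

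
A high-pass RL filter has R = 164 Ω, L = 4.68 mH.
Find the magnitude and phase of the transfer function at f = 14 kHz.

Step 1 — Angular frequency: ω = 2π·1.4e+04 = 8.796e+04 rad/s.
Step 2 — Transfer function: H(jω) = jωL/(R + jωL).
Step 3 — Numerator jωL = j·411.7; denominator R + jωL = 164 + j411.7.
Step 4 — H = 0.863 + j0.3438.
Step 5 — Magnitude: |H| = 0.929 (-0.6 dB); phase: φ = 21.7°.

|H| = 0.929 (-0.6 dB), φ = 21.7°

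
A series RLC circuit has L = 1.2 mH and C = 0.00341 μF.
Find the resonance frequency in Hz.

Step 1 — Resonance condition Im(Z)=0 gives ω₀ = 1/√(LC).
Step 2 — ω₀ = 1/√(0.0012·3.41e-09) = 4.943e+05 rad/s.
Step 3 — f₀ = ω₀/(2π) = 7.868e+04 Hz.

f₀ = 7.868e+04 Hz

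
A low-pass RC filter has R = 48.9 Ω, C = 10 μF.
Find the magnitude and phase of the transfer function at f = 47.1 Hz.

Step 1 — Angular frequency: ω = 2π·47.1 = 295.9 rad/s.
Step 2 — Transfer function: H(jω) = 1/(1 + jωRC).
Step 3 — Denominator: 1 + jωRC = 1 + j·295.9·48.9·1e-05 = 1 + j0.1447.
Step 4 — H = 0.9795 - j0.1417.
Step 5 — Magnitude: |H| = 0.9897 (-0.1 dB); phase: φ = -8.2°.

|H| = 0.9897 (-0.1 dB), φ = -8.2°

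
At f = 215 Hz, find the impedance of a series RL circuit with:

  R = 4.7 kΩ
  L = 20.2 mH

Step 1 — Angular frequency: ω = 2π·f = 2π·215 = 1351 rad/s.
Step 2 — Component impedances:
  R: Z = R = 4700 Ω
  L: Z = jωL = j·1351·0.0202 = 0 + j27.29 Ω
Step 3 — Series combination: Z_total = R + L = 4700 + j27.29 Ω = 4700∠0.3° Ω.

Z = 4700 + j27.29 Ω = 4700∠0.3° Ω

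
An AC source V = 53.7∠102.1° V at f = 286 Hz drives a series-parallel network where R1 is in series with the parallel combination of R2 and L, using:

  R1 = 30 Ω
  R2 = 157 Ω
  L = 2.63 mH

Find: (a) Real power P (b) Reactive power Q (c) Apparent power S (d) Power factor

Step 1 — Angular frequency: ω = 2π·f = 2π·286 = 1797 rad/s.
Step 2 — Component impedances:
  R1: Z = R = 30 Ω
  R2: Z = R = 157 Ω
  L: Z = jωL = j·1797·0.00263 = 0 + j4.726 Ω
Step 3 — Parallel branch: R2 || L = 1/(1/R2 + 1/L) = 0.1421 + j4.722 Ω.
Step 4 — Series with R1: Z_total = R1 + (R2 || L) = 30.14 + j4.722 Ω = 30.51∠8.9° Ω.
Step 5 — Source phasor: V = 53.7∠102.1° V = -11.26 + j52.51 V.
Step 6 — Current: I = V / Z = -0.09816 + j1.757 A = 1.76∠93.2° A.
Step 7 — Complex power: S = V·I* = 93.38 + j14.63 VA.
Step 8 — Real power: P = Re(S) = 93.38 W.
Step 9 — Reactive power: Q = Im(S) = 14.63 VAR.
Step 10 — Apparent power: |S| = 94.52 VA.
Step 11 — Power factor: PF = P/|S| = 0.988 (lagging).

(a) P = 93.38 W  (b) Q = 14.63 VAR  (c) S = 94.52 VA  (d) PF = 0.988 (lagging)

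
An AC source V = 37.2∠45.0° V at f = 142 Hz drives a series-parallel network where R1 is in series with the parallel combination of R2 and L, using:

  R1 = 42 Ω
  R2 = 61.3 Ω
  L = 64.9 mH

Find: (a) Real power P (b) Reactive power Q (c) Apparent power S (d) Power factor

Step 1 — Angular frequency: ω = 2π·f = 2π·142 = 892.2 rad/s.
Step 2 — Component impedances:
  R1: Z = R = 42 Ω
  R2: Z = R = 61.3 Ω
  L: Z = jωL = j·892.2·0.0649 = 0 + j57.9 Ω
Step 3 — Parallel branch: R2 || L = 1/(1/R2 + 1/L) = 28.91 + j30.6 Ω.
Step 4 — Series with R1: Z_total = R1 + (R2 || L) = 70.91 + j30.6 Ω = 77.23∠23.3° Ω.
Step 5 — Source phasor: V = 37.2∠45.0° V = 26.3 + j26.3 V.
Step 6 — Current: I = V / Z = 0.4477 + j0.1778 A = 0.4817∠21.7° A.
Step 7 — Complex power: S = V·I* = 16.45 + j7.1 VA.
Step 8 — Real power: P = Re(S) = 16.45 W.
Step 9 — Reactive power: Q = Im(S) = 7.1 VAR.
Step 10 — Apparent power: |S| = 17.92 VA.
Step 11 — Power factor: PF = P/|S| = 0.9181 (lagging).

(a) P = 16.45 W  (b) Q = 7.1 VAR  (c) S = 17.92 VA  (d) PF = 0.9181 (lagging)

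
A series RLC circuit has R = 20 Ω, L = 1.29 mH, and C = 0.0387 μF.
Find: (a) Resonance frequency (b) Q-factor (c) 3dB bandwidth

Step 1 — Resonance: ω₀ = 1/√(LC) = 1/√(0.00129·3.87e-08) = 1.415e+05 rad/s.
Step 2 — f₀ = ω₀/(2π) = 2.253e+04 Hz.
Step 3 — Series Q: Q = ω₀L/R = 1.415e+05·0.00129/20 = 9.129.
Step 4 — Bandwidth: Δω = ω₀/Q = 1.55e+04 rad/s; BW = Δω/(2π) = 2468 Hz.

(a) f₀ = 2.253e+04 Hz  (b) Q = 9.129  (c) BW = 2468 Hz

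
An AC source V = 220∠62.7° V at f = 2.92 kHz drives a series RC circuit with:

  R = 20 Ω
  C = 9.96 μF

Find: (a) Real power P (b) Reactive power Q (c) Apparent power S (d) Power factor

Step 1 — Angular frequency: ω = 2π·f = 2π·2920 = 1.835e+04 rad/s.
Step 2 — Component impedances:
  R: Z = R = 20 Ω
  C: Z = 1/(jωC) = -j/(ω·C) = 0 - j5.472 Ω
Step 3 — Series combination: Z_total = R + C = 20 - j5.472 Ω = 20.74∠-15.3° Ω.
Step 4 — Source phasor: V = 220∠62.7° V = 100.9 + j195.5 V.
Step 5 — Current: I = V / Z = 2.205 + j10.38 A = 10.61∠78.0° A.
Step 6 — Complex power: S = V·I* = 2251 - j616 VA.
Step 7 — Real power: P = Re(S) = 2251 W.
Step 8 — Reactive power: Q = Im(S) = -616 VAR.
Step 9 — Apparent power: |S| = 2334 VA.
Step 10 — Power factor: PF = P/|S| = 0.9645 (leading).

(a) P = 2251 W  (b) Q = -616 VAR  (c) S = 2334 VA  (d) PF = 0.9645 (leading)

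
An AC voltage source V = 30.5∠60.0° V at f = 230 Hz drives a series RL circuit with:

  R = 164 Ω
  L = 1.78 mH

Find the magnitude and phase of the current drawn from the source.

Step 1 — Angular frequency: ω = 2π·f = 2π·230 = 1445 rad/s.
Step 2 — Component impedances:
  R: Z = R = 164 Ω
  L: Z = jωL = j·1445·0.00178 = 0 + j2.572 Ω
Step 3 — Series combination: Z_total = R + L = 164 + j2.572 Ω = 164∠0.9° Ω.
Step 4 — Source phasor: V = 30.5∠60.0° V = 15.25 + j26.41 V.
Step 5 — Ohm's law: I = V / Z_total = (15.25 + j26.41) / (164 + j2.572) = 0.09549 + j0.1596 A.
Step 6 — Convert to polar: |I| = 0.186 A, ∠I = 59.1°.

I = 0.186∠59.1° A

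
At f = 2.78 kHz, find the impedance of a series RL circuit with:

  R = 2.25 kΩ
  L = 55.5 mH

Step 1 — Angular frequency: ω = 2π·f = 2π·2780 = 1.747e+04 rad/s.
Step 2 — Component impedances:
  R: Z = R = 2250 Ω
  L: Z = jωL = j·1.747e+04·0.0555 = 0 + j969.4 Ω
Step 3 — Series combination: Z_total = R + L = 2250 + j969.4 Ω = 2450∠23.3° Ω.

Z = 2250 + j969.4 Ω = 2450∠23.3° Ω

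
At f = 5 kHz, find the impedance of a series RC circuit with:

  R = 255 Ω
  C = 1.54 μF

Step 1 — Angular frequency: ω = 2π·f = 2π·5000 = 3.142e+04 rad/s.
Step 2 — Component impedances:
  R: Z = R = 255 Ω
  C: Z = 1/(jωC) = -j/(ω·C) = 0 - j20.67 Ω
Step 3 — Series combination: Z_total = R + C = 255 - j20.67 Ω = 255.8∠-4.6° Ω.

Z = 255 - j20.67 Ω = 255.8∠-4.6° Ω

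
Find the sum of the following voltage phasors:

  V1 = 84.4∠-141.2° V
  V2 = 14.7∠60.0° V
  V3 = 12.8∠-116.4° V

Step 1 — Convert each phasor to rectangular form:
  V1 = 84.4·(cos(-141.2°) + j·sin(-141.2°)) = -65.78 - j52.89 V
  V2 = 14.7·(cos(60.0°) + j·sin(60.0°)) = 7.35 + j12.73 V
  V3 = 12.8·(cos(-116.4°) + j·sin(-116.4°)) = -5.691 - j11.47 V
Step 2 — Sum components: V_total = -64.12 - j51.62 V.
Step 3 — Convert to polar: |V_total| = 82.31 V, ∠V_total = -141.2°.

V_total = 82.31∠-141.2° V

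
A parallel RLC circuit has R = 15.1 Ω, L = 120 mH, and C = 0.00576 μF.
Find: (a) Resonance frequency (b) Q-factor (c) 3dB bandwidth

Step 1 — Resonance: ω₀ = 1/√(LC) = 1/√(0.12·5.76e-09) = 3.804e+04 rad/s.
Step 2 — f₀ = ω₀/(2π) = 6054 Hz.
Step 3 — Parallel Q: Q = R/(ω₀L) = 15.1/(3.804e+04·0.12) = 0.003308.
Step 4 — Bandwidth: Δω = ω₀/Q = 1.15e+07 rad/s; BW = Δω/(2π) = 1.83e+06 Hz.

(a) f₀ = 6054 Hz  (b) Q = 0.003308  (c) BW = 1.83e+06 Hz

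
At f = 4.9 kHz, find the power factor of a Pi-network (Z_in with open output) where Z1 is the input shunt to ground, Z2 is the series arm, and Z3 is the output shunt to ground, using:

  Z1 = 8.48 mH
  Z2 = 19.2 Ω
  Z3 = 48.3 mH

Step 1 — Angular frequency: ω = 2π·f = 2π·4900 = 3.079e+04 rad/s.
Step 2 — Component impedances:
  Z1: Z = jωL = j·3.079e+04·0.00848 = 0 + j261.1 Ω
  Z2: Z = R = 19.2 Ω
  Z3: Z = jωL = j·3.079e+04·0.0483 = 0 + j1487 Ω
Step 3 — With open output, the series arm Z2 and the output shunt Z3 appear in series to ground: Z2 + Z3 = 19.2 + j1487 Ω.
Step 4 — Parallel with input shunt Z1: Z_in = Z1 || (Z2 + Z3) = 0.4282 + j222.1 Ω = 222.1∠89.9° Ω.
Step 5 — Power factor: PF = cos(φ) = Re(Z)/|Z| = 0.4282/222.1 = 0.001928.
Step 6 — Type: Im(Z) = 222.1 ⇒ lagging (phase φ = 89.9°).

PF = 0.001928 (lagging, φ = 89.9°)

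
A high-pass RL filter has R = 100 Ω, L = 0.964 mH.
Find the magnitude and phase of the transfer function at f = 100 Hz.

Step 1 — Angular frequency: ω = 2π·100 = 628.3 rad/s.
Step 2 — Transfer function: H(jω) = jωL/(R + jωL).
Step 3 — Numerator jωL = j·0.6057; denominator R + jωL = 100 + j0.6057.
Step 4 — H = 3.669e-05 + j0.006057.
Step 5 — Magnitude: |H| = 0.006057 (-44.4 dB); phase: φ = 89.7°.

|H| = 0.006057 (-44.4 dB), φ = 89.7°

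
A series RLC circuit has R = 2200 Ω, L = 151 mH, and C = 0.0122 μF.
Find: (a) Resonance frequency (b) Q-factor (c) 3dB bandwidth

Step 1 — Resonance condition Im(Z)=0 gives ω₀ = 1/√(LC).
Step 2 — ω₀ = 1/√(0.151·1.22e-08) = 2.33e+04 rad/s.
Step 3 — f₀ = ω₀/(2π) = 3708 Hz.
Step 4 — Series Q: Q = ω₀L/R = 2.33e+04·0.151/2200 = 1.599.
Step 5 — 3dB bandwidth: Δω = ω₀/Q = 1.457e+04 rad/s; BW = Δω/(2π) = 2319 Hz.

(a) f₀ = 3708 Hz  (b) Q = 1.599  (c) BW = 2319 Hz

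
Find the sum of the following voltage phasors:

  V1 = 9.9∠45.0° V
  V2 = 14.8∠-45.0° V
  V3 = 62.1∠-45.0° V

Step 1 — Convert each phasor to rectangular form:
  V1 = 9.9·(cos(45.0°) + j·sin(45.0°)) = 7 + j7 V
  V2 = 14.8·(cos(-45.0°) + j·sin(-45.0°)) = 10.47 - j10.47 V
  V3 = 62.1·(cos(-45.0°) + j·sin(-45.0°)) = 43.91 - j43.91 V
Step 2 — Sum components: V_total = 61.38 - j47.38 V.
Step 3 — Convert to polar: |V_total| = 77.53 V, ∠V_total = -37.7°.

V_total = 77.53∠-37.7° V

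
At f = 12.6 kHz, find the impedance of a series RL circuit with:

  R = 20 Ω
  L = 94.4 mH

Step 1 — Angular frequency: ω = 2π·f = 2π·1.26e+04 = 7.917e+04 rad/s.
Step 2 — Component impedances:
  R: Z = R = 20 Ω
  L: Z = jωL = j·7.917e+04·0.0944 = 0 + j7473 Ω
Step 3 — Series combination: Z_total = R + L = 20 + j7473 Ω = 7473∠89.8° Ω.

Z = 20 + j7473 Ω = 7473∠89.8° Ω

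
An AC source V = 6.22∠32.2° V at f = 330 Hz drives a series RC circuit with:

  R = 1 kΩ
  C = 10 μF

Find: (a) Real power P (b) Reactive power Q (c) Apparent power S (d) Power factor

Step 1 — Angular frequency: ω = 2π·f = 2π·330 = 2073 rad/s.
Step 2 — Component impedances:
  R: Z = R = 1000 Ω
  C: Z = 1/(jωC) = -j/(ω·C) = 0 - j48.23 Ω
Step 3 — Series combination: Z_total = R + C = 1000 - j48.23 Ω = 1001∠-2.8° Ω.
Step 4 — Source phasor: V = 6.22∠32.2° V = 5.263 + j3.314 V.
Step 5 — Current: I = V / Z = 0.005092 + j0.00356 A = 0.006213∠35.0° A.
Step 6 — Complex power: S = V·I* = 0.0386 - j0.001862 VA.
Step 7 — Real power: P = Re(S) = 0.0386 W.
Step 8 — Reactive power: Q = Im(S) = -0.001862 VAR.
Step 9 — Apparent power: |S| = 0.03864 VA.
Step 10 — Power factor: PF = P/|S| = 0.9988 (leading).

(a) P = 0.0386 W  (b) Q = -0.001862 VAR  (c) S = 0.03864 VA  (d) PF = 0.9988 (leading)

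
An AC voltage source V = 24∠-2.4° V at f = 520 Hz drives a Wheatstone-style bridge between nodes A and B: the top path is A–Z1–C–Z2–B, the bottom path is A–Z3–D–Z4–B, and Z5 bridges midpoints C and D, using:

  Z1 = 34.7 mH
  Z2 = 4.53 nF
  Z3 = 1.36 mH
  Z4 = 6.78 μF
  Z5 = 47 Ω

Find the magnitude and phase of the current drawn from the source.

Step 1 — Angular frequency: ω = 2π·f = 2π·520 = 3267 rad/s.
Step 2 — Component impedances:
  Z1: Z = jωL = j·3267·0.0347 = 0 + j113.4 Ω
  Z2: Z = 1/(jωC) = -j/(ω·C) = 0 - j6.756e+04 Ω
  Z3: Z = jωL = j·3267·0.00136 = 0 + j4.443 Ω
  Z4: Z = 1/(jωC) = -j/(ω·C) = 0 - j45.14 Ω
  Z5: Z = R = 47 Ω
Step 3 — Bridge requires nodal analysis (the Z5 bridge couples midpoints C and D, so the two paths cannot be reduced to a simple series/parallel combination). Setting node B to ground and injecting 1 A at node A, the 3-node admittance system at A, C, D solves to V_A = Z_AB = 0.05568 - j40.81 Ω = 40.81∠-89.9° Ω.
Step 4 — Source phasor: V = 24∠-2.4° V = 23.98 - j1.005 V.
Step 5 — Ohm's law: I = V / Z_total = (23.98 - j1.005) / (0.05568 - j40.81) = 0.02543 + j0.5875 A.
Step 6 — Convert to polar: |I| = 0.588 A, ∠I = 87.5°.

I = 0.588∠87.5° A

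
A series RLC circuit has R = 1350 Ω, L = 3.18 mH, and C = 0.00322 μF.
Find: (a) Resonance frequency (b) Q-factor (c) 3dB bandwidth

Step 1 — Resonance: ω₀ = 1/√(LC) = 1/√(0.00318·3.22e-09) = 3.125e+05 rad/s.
Step 2 — f₀ = ω₀/(2π) = 4.974e+04 Hz.
Step 3 — Series Q: Q = ω₀L/R = 3.125e+05·0.00318/1350 = 0.7361.
Step 4 — Bandwidth: Δω = ω₀/Q = 4.245e+05 rad/s; BW = Δω/(2π) = 6.757e+04 Hz.

(a) f₀ = 4.974e+04 Hz  (b) Q = 0.7361  (c) BW = 6.757e+04 Hz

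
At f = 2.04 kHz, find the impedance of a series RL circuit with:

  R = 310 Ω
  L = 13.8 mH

Step 1 — Angular frequency: ω = 2π·f = 2π·2040 = 1.282e+04 rad/s.
Step 2 — Component impedances:
  R: Z = R = 310 Ω
  L: Z = jωL = j·1.282e+04·0.0138 = 0 + j176.9 Ω
Step 3 — Series combination: Z_total = R + L = 310 + j176.9 Ω = 356.9∠29.7° Ω.

Z = 310 + j176.9 Ω = 356.9∠29.7° Ω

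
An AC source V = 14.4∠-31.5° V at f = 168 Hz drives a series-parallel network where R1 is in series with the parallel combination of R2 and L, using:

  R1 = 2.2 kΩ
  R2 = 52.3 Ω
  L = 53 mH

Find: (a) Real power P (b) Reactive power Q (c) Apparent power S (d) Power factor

Step 1 — Angular frequency: ω = 2π·f = 2π·168 = 1056 rad/s.
Step 2 — Component impedances:
  R1: Z = R = 2200 Ω
  R2: Z = R = 52.3 Ω
  L: Z = jωL = j·1056·0.053 = 0 + j55.95 Ω
Step 3 — Parallel branch: R2 || L = 1/(1/R2 + 1/L) = 27.91 + j26.09 Ω.
Step 4 — Series with R1: Z_total = R1 + (R2 || L) = 2228 + j26.09 Ω = 2228∠0.7° Ω.
Step 5 — Source phasor: V = 14.4∠-31.5° V = 12.28 - j7.524 V.
Step 6 — Current: I = V / Z = 0.005471 - j0.003441 A = 0.006463∠-32.2° A.
Step 7 — Complex power: S = V·I* = 0.09306 + j0.00109 VA.
Step 8 — Real power: P = Re(S) = 0.09306 W.
Step 9 — Reactive power: Q = Im(S) = 0.00109 VAR.
Step 10 — Apparent power: |S| = 0.09307 VA.
Step 11 — Power factor: PF = P/|S| = 0.9999 (lagging).

(a) P = 0.09306 W  (b) Q = 0.00109 VAR  (c) S = 0.09307 VA  (d) PF = 0.9999 (lagging)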